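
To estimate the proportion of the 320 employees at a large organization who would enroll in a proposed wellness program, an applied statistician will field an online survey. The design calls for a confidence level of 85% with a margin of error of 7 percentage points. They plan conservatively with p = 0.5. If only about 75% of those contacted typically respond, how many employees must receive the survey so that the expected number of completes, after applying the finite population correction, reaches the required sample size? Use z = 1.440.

107

Completed interviews needed (unadjusted): n₀ = 1.440² × 0.2500 / 0.070² ≈ 105.80 → 106.
FPC for N = 320: n = 106 / (1 + 105/320) = 106 / 1.3281 ≈ 79.81 → 80.
At a 75% response rate, contacts needed = 80 / 0.75 ≈ 106.67 → 107.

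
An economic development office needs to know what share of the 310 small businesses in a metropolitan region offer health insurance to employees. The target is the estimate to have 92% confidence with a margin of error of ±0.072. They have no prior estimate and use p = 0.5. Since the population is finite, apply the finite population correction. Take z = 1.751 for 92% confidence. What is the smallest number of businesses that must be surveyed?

101

Unadjusted: n₀ = 1.751² × 0.50 × 0.50 / 0.072² ≈ 147.86, so n₀ = 148.
Finite population correction with N = 310: n = n₀ / (1 + (n₀−1)/N) = 148 / (1 + 147/310) = 148 / 1.4742 ≈ 100.39.
Rounding up, n = 101.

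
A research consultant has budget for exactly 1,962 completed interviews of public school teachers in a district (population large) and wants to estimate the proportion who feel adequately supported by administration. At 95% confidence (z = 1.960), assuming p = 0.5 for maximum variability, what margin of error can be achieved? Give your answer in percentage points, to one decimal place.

SE(p̂) = √[p(1−p)/n] = √[0.2500/1962] = 0.01129.
E = z × SE = 1.960 × 0.01129 = 0.02212, or 2.2 percentage points.

2.2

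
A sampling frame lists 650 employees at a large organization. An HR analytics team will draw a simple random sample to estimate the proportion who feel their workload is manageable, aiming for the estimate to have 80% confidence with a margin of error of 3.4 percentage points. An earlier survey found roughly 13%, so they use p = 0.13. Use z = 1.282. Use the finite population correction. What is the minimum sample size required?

130

Unadjusted: n₀ = 1.282² × 0.13 × 0.87 / 0.034² ≈ 160.80, so n₀ = 161.
Finite population correction with N = 650: n = n₀ / (1 + (n₀−1)/N) = 161 / (1 + 160/650) = 161 / 1.2462 ≈ 129.20.
Rounding up, n = 130.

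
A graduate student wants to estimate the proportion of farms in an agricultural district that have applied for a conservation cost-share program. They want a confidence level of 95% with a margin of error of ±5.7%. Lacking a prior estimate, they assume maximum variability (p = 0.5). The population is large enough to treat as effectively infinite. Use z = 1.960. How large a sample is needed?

296

With p = 0.5, p(1−p) = 0.25.
n = z²·p(1−p)/E² = 1.960² × 0.2500 / 0.057² = 3.8416 × 0.2500 / 0.003249 ≈ 295.60.
Rounding up gives n = 296.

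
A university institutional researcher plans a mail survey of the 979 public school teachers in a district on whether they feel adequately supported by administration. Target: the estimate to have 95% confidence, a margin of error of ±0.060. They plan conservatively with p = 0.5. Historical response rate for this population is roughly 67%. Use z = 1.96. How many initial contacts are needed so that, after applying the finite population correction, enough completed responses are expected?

Completed interviews needed (unadjusted): n₀ = 1.96² × 0.2500 / 0.060² ≈ 266.78 → 267.
FPC for N = 979: n = 267 / (1 + 266/979) = 267 / 1.2717 ≈ 209.95 → 210.
At a 67% response rate, contacts needed = 210 / 0.67 ≈ 313.43 → 314.

314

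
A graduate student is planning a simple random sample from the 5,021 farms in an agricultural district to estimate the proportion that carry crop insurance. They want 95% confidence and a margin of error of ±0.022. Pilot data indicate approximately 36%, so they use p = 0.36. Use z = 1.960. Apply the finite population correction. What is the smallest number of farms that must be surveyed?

1341

Unadjusted: n₀ = 1.960² × 0.36 × 0.64 / 0.022² ≈ 1828.73, so n₀ = 1829.
Finite population correction with N = 5,021: n = n₀ / (1 + (n₀−1)/N) = 1829 / (1 + 1828/5021) = 1829 / 1.3641 ≈ 1340.84.
Rounding up, n = 1341.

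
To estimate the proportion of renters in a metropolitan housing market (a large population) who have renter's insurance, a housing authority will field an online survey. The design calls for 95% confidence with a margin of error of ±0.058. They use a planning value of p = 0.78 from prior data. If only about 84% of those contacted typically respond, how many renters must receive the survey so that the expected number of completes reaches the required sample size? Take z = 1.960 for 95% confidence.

234

Completed interviews needed: n₀ = 1.960² × 0.1716 / 0.058² ≈ 195.96 → 196.
At an 84% response rate, contacts needed = 196 / 0.84 ≈ 233.33 → 234.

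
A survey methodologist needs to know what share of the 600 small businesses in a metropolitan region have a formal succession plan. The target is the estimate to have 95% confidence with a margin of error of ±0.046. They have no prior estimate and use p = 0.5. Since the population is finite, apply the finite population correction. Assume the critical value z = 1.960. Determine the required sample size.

Unadjusted: n₀ = 1.960² × 0.50 × 0.50 / 0.046² ≈ 453.88, so n₀ = 454.
Finite population correction with N = 600: n = n₀ / (1 + (n₀−1)/N) = 454 / (1 + 453/600) = 454 / 1.7550 ≈ 258.69.
Rounding up, n = 259.

259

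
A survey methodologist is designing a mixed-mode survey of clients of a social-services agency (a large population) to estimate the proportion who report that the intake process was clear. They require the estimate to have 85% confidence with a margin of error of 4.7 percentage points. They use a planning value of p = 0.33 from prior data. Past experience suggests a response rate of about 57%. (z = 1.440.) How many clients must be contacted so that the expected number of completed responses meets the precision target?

Completed interviews needed: n₀ = 1.440² × 0.2211 / 0.047² ≈ 207.55 → 208.
At a 57% response rate, contacts needed = 208 / 0.57 ≈ 364.91 → 365.

365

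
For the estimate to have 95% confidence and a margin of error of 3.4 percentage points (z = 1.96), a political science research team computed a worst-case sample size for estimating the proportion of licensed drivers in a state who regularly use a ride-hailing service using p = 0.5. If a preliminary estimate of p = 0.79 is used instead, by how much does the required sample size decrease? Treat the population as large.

Conservative (p = 0.5): n = 1.96² × 0.25 / 0.034² ≈ 830.80 → 831.
Using p = 0.79: p(1−p) = 0.1659, so n = 1.96² × 0.1659 / 0.034² ≈ 551.32 → 552.
Reduction: 831 − 552 = 279.

279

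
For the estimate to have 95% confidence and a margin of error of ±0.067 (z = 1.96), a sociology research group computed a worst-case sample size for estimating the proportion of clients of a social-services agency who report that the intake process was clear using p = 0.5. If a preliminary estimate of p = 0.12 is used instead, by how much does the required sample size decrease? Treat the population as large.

123

Conservative (p = 0.5): n = 1.96² × 0.25 / 0.067² ≈ 213.95 → 214.
Using p = 0.12: p(1−p) = 0.1056, so n = 1.96² × 0.1056 / 0.067² ≈ 90.37 → 91.
Reduction: 214 − 91 = 123.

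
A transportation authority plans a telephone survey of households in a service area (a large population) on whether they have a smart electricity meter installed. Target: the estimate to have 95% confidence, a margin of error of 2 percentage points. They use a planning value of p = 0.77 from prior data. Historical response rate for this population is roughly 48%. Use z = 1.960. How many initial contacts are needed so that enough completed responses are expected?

3544

Completed interviews needed: n₀ = 1.960² × 0.1771 / 0.020² ≈ 1700.87 → 1701.
At a 48% response rate, contacts needed = 1701 / 0.48 ≈ 3543.75 → 3544.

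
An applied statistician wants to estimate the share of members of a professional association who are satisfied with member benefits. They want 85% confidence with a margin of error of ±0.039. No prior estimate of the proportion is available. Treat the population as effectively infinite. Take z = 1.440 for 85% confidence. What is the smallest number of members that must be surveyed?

With no prior estimate, use p = 0.5, giving p(1−p) = 0.25.
n = z²·p(1−p)/E² = 1.440² × 0.2500 / 0.039² = 2.0736 × 0.2500 / 0.001521 ≈ 340.83.
Rounding up gives n = 341.

341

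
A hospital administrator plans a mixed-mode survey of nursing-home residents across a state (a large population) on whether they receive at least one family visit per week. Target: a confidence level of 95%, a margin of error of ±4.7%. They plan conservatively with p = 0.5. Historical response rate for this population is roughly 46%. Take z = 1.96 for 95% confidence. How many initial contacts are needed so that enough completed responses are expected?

Completed interviews needed: n₀ = 1.96² × 0.2500 / 0.047² ≈ 434.77 → 435.
At a 46% response rate, contacts needed = 435 / 0.46 ≈ 945.65 → 946.

946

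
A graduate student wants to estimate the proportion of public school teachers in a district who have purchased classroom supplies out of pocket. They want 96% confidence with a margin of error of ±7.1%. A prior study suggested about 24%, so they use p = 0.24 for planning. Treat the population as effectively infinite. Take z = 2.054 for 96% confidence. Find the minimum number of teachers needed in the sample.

With p = 0.24, p(1−p) = 0.1824.
n = z²·p(1−p)/E² = 2.054² × 0.1824 / 0.071² = 4.2189 × 0.1824 / 0.005041 ≈ 152.65.
Rounding up gives n = 153.

153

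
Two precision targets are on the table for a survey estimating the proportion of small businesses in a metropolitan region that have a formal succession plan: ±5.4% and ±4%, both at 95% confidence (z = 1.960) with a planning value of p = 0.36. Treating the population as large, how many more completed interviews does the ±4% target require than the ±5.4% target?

250

At ±5.4%: n = 1.960² × 0.2304 / 0.054² ≈ 303.53 → 304.
At ±4%: n = 1.960² × 0.2304 / 0.040² ≈ 553.19 → 554.
Additional respondents: 554 − 304 = 250.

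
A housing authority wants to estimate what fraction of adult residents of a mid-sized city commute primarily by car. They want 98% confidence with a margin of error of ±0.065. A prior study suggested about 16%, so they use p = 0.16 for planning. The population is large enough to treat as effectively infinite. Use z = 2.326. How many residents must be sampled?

173

With p = 0.16, p(1−p) = 0.1344.
n = z²·p(1−p)/E² = 2.326² × 0.1344 / 0.065² = 5.4103 × 0.1344 / 0.004225 ≈ 172.10.
Rounding up gives n = 173.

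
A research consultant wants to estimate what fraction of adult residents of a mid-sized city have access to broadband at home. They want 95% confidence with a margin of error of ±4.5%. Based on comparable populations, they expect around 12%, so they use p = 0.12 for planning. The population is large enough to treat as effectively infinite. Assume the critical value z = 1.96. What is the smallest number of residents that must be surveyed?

201

With p = 0.12, p(1−p) = 0.1056.
n = z²·p(1−p)/E² = 1.96² × 0.1056 / 0.045² = 3.8416 × 0.1056 / 0.002025 ≈ 200.33.
Rounding up gives n = 201.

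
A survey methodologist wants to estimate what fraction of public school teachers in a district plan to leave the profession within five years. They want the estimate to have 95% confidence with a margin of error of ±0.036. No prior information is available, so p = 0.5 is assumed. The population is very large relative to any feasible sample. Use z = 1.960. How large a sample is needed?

742

With p = 0.5, p(1−p) = 0.25.
n = z²·p(1−p)/E² = 1.960² × 0.2500 / 0.036² = 3.8416 × 0.2500 / 0.001296 ≈ 741.05.
Rounding up gives n = 742.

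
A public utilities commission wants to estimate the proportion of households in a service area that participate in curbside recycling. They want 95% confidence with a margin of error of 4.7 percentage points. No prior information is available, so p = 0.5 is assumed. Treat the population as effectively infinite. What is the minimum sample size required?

435

For 95% confidence, z = 1.96.
With p = 0.5, p(1−p) = 0.25.
n = z²·p(1−p)/E² = 1.96² × 0.2500 / 0.047² = 3.8416 × 0.2500 / 0.002209 ≈ 434.77.
Rounding up gives n = 435.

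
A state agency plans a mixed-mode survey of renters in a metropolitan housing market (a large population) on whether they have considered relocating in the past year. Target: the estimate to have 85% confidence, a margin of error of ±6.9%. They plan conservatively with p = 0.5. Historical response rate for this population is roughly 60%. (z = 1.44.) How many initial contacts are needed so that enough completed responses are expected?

Completed interviews needed: n₀ = 1.44² × 0.2500 / 0.069² ≈ 108.88 → 109.
At a 60% response rate, contacts needed = 109 / 0.60 ≈ 181.67 → 182.

182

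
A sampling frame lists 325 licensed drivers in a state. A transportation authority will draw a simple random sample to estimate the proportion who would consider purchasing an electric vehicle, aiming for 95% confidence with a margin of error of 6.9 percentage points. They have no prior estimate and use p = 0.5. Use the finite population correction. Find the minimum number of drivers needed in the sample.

For 95% confidence, z = 1.960.
Unadjusted: n₀ = 1.960² × 0.50 × 0.50 / 0.069² ≈ 201.72, so n₀ = 202.
Finite population correction with N = 325: n = n₀ / (1 + (n₀−1)/N) = 202 / (1 + 201/325) = 202 / 1.6185 ≈ 124.81.
Rounding up, n = 125.

125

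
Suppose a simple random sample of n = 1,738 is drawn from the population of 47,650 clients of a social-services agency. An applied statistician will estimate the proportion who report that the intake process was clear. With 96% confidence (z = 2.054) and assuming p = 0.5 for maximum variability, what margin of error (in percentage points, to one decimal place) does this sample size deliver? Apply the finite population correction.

Finite-population factor: (N−n)/(N−1) = (47650−1738)/(47650−1) = 0.9635.
SE(p̂) = √[p(1−p)/n · (N−n)/(N−1)] = √[0.2500/1738 × 0.9635] = 0.01177.
E = z × SE = 2.054 × 0.01177 = 0.02418 ≈ 2.4 percentage points.

2.4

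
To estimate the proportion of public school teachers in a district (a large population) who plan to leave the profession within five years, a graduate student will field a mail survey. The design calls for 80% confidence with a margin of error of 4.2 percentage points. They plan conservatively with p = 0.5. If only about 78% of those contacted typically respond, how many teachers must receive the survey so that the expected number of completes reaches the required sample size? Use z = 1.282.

299

Completed interviews needed: n₀ = 1.282² × 0.2500 / 0.042² ≈ 232.93 → 233.
At a 78% response rate, contacts needed = 233 / 0.78 ≈ 298.72 → 299.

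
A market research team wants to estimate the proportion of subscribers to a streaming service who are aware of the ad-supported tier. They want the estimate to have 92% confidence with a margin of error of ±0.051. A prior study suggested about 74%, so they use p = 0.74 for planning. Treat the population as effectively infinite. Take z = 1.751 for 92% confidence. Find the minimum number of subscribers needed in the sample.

227

With p = 0.74, p(1−p) = 0.1924.
n = z²·p(1−p)/E² = 1.751² × 0.1924 / 0.051² = 3.0660 × 0.1924 / 0.002601 ≈ 226.80.
Rounding up gives n = 227.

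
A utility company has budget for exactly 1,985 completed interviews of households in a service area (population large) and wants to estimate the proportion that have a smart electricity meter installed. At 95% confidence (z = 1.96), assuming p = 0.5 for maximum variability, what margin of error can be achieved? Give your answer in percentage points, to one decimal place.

2.2

SE(p̂) = √[p(1−p)/n] = √[0.2500/1985] = 0.01122.
E = z × SE = 1.96 × 0.01122 = 0.02200, or 2.2 percentage points.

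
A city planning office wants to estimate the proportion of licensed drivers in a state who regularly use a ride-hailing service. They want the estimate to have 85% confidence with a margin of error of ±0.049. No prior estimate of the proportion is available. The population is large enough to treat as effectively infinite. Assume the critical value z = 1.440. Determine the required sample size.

With no prior estimate, use p = 0.5, giving p(1−p) = 0.25.
n = z²·p(1−p)/E² = 1.440² × 0.2500 / 0.049² = 2.0736 × 0.2500 / 0.002401 ≈ 215.91.
Rounding up gives n = 216.

216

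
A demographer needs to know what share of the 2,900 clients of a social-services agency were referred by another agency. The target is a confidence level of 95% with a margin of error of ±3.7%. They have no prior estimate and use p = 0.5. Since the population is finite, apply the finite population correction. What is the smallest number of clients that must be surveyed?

566

For 95% confidence, z = 1.96.
Unadjusted: n₀ = 1.96² × 0.50 × 0.50 / 0.037² ≈ 701.53, so n₀ = 702.
Finite population correction with N = 2,900: n = n₀ / (1 + (n₀−1)/N) = 702 / (1 + 701/2900) = 702 / 1.2417 ≈ 565.34.
Rounding up, n = 566.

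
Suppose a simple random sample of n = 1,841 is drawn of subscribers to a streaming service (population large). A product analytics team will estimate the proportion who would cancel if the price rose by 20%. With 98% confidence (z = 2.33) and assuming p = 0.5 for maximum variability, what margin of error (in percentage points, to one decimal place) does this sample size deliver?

2.7

SE(p̂) = √[p(1−p)/n] = √[0.2500/1841] = 0.01165.
E = z × SE = 2.33 × 0.01165 = 0.02715, or 2.7 percentage points.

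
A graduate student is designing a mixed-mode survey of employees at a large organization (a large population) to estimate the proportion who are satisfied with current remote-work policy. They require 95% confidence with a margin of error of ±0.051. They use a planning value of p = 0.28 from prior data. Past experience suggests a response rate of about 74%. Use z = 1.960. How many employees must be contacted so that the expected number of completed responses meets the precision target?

403

Completed interviews needed: n₀ = 1.960² × 0.2016 / 0.051² ≈ 297.76 → 298.
At a 74% response rate, contacts needed = 298 / 0.74 ≈ 402.70 → 403.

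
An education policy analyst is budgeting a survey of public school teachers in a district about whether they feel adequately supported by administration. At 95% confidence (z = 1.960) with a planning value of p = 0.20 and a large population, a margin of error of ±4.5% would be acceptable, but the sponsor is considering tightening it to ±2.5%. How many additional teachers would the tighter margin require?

680

At ±4.5%: n = 1.960² × 0.1600 / 0.045² ≈ 303.53 → 304.
At ±2.5%: n = 1.960² × 0.1600 / 0.025² ≈ 983.45 → 984.
Additional respondents: 984 − 304 = 680.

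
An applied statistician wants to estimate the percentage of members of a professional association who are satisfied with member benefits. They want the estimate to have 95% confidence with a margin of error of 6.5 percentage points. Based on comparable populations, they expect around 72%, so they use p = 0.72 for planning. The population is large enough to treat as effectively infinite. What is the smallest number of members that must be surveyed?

184

For 95% confidence, z = 1.960.
With p = 0.72, p(1−p) = 0.2016.
n = z²·p(1−p)/E² = 1.960² × 0.2016 / 0.065² = 3.8416 × 0.2016 / 0.004225 ≈ 183.31.
Rounding up gives n = 184.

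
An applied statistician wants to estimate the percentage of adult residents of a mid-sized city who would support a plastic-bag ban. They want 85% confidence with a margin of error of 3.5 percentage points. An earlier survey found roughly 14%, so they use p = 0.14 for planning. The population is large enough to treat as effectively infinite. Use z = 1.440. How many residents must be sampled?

With p = 0.14, p(1−p) = 0.1204.
n = z²·p(1−p)/E² = 1.440² × 0.1204 / 0.035² = 2.0736 × 0.1204 / 0.001225 ≈ 203.81.
Rounding up gives n = 204.

204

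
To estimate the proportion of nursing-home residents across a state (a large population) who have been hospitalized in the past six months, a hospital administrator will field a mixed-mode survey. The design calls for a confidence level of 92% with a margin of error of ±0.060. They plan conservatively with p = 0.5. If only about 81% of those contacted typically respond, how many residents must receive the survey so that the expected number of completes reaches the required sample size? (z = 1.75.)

Completed interviews needed: n₀ = 1.75² × 0.2500 / 0.060² ≈ 212.67 → 213.
At an 81% response rate, contacts needed = 213 / 0.81 ≈ 262.96 → 263.

263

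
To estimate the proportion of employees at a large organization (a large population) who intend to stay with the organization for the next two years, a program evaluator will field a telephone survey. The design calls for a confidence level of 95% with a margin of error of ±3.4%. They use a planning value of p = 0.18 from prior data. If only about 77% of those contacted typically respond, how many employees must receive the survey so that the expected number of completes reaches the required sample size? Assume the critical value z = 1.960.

638

Completed interviews needed: n₀ = 1.960² × 0.1476 / 0.034² ≈ 490.50 → 491.
At a 77% response rate, contacts needed = 491 / 0.77 ≈ 637.66 → 638.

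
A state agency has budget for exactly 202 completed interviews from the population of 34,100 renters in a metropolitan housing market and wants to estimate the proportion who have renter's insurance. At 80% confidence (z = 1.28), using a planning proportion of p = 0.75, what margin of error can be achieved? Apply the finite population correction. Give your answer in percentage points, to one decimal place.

3.9

Finite-population factor: (N−n)/(N−1) = (34100−202)/(34100−1) = 0.9941.
SE(p̂) = √[p(1−p)/n · (N−n)/(N−1)] = √[0.1875/202 × 0.9941] = 0.03038.
E = z × SE = 1.28 × 0.03038 = 0.03888 ≈ 3.9 percentage points.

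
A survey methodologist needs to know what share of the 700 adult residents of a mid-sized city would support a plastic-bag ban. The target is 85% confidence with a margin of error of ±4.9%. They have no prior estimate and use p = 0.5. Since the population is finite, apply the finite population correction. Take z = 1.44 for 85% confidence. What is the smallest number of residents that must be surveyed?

Unadjusted: n₀ = 1.44² × 0.50 × 0.50 / 0.049² ≈ 215.91, so n₀ = 216.
Finite population correction with N = 700: n = n₀ / (1 + (n₀−1)/N) = 216 / (1 + 215/700) = 216 / 1.3071 ≈ 165.25.
Rounding up, n = 166.

166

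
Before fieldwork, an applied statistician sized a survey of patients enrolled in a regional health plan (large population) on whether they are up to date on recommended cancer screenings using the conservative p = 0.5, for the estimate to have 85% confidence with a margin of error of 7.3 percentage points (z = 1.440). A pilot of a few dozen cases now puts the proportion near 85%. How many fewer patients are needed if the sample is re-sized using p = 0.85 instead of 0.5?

Conservative (p = 0.5): n = 1.440² × 0.25 / 0.073² ≈ 97.28 → 98.
Using p = 0.85: p(1−p) = 0.1275, so n = 1.440² × 0.1275 / 0.073² ≈ 49.61 → 50.
Reduction: 98 − 50 = 48.

48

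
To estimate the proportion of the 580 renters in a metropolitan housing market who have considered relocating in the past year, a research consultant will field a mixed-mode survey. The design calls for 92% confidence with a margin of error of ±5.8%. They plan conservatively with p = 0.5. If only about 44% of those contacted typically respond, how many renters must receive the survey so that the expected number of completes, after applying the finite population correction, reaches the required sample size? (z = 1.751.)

Completed interviews needed (unadjusted): n₀ = 1.751² × 0.2500 / 0.058² ≈ 227.85 → 228.
FPC for N = 580: n = 228 / (1 + 227/580) = 228 / 1.3914 ≈ 163.87 → 164.
At a 44% response rate, contacts needed = 164 / 0.44 ≈ 372.73 → 373.

373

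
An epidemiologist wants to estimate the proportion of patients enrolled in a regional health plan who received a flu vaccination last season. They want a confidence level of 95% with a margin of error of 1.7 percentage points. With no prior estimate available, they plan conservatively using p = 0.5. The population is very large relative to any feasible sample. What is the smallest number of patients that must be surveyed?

For 95% confidence, z = 1.960.
With p = 0.5, p(1−p) = 0.25.
n = z²·p(1−p)/E² = 1.960² × 0.2500 / 0.017² = 3.8416 × 0.2500 / 0.000289 ≈ 3323.18.
Rounding up gives n = 3324.

3324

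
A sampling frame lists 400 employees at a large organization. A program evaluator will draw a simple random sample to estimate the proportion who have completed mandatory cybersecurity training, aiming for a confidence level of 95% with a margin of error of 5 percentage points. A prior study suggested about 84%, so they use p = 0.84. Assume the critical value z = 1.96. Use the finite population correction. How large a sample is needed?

137

Unadjusted: n₀ = 1.96² × 0.84 × 0.16 / 0.050² ≈ 206.52, so n₀ = 207.
Finite population correction with N = 400: n = n₀ / (1 + (n₀−1)/N) = 207 / (1 + 206/400) = 207 / 1.5150 ≈ 136.63.
Rounding up, n = 137.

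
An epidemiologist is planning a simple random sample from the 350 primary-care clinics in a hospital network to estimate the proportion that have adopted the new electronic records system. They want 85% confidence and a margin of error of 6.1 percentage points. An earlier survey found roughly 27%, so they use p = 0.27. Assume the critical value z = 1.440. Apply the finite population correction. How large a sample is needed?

Unadjusted: n₀ = 1.440² × 0.27 × 0.73 / 0.061² ≈ 109.84, so n₀ = 110.
Finite population correction with N = 350: n = n₀ / (1 + (n₀−1)/N) = 110 / (1 + 109/350) = 110 / 1.3114 ≈ 83.88.
Rounding up, n = 84.

84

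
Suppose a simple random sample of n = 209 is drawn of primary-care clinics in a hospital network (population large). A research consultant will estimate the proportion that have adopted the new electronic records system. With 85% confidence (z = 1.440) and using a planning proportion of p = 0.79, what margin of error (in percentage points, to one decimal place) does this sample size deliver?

4.1

SE(p̂) = √[p(1−p)/n] = √[0.1659/209] = 0.02817.
E = z × SE = 1.440 × 0.02817 = 0.04057, or 4.1 percentage points.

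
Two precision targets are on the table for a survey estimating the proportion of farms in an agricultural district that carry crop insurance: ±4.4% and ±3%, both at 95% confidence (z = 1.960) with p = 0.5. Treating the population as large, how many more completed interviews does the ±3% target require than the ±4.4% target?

571

At ±4.4%: n = 1.960² × 0.2500 / 0.044² ≈ 496.07 → 497.
At ±3%: n = 1.960² × 0.2500 / 0.030² ≈ 1067.11 → 1068.
Additional respondents: 1068 − 497 = 571.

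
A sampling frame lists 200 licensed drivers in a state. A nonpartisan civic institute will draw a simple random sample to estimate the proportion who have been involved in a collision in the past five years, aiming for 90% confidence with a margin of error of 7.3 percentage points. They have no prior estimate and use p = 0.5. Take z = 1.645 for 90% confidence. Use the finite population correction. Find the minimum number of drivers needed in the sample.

Unadjusted: n₀ = 1.645² × 0.50 × 0.50 / 0.073² ≈ 126.95, so n₀ = 127.
Finite population correction with N = 200: n = n₀ / (1 + (n₀−1)/N) = 127 / (1 + 126/200) = 127 / 1.6300 ≈ 77.91.
Rounding up, n = 78.

78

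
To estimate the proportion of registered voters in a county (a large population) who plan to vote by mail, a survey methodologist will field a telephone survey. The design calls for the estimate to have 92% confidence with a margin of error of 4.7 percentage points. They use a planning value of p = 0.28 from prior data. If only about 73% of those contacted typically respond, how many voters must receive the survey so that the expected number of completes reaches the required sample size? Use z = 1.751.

Completed interviews needed: n₀ = 1.751² × 0.2016 / 0.047² ≈ 279.81 → 280.
At a 73% response rate, contacts needed = 280 / 0.73 ≈ 383.56 → 384.

384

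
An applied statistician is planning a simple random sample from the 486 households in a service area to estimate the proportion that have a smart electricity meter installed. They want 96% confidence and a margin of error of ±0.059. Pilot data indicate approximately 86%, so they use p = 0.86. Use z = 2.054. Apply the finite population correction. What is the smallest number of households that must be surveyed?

113

Unadjusted: n₀ = 2.054² × 0.86 × 0.14 / 0.059² ≈ 145.92, so n₀ = 146.
Finite population correction with N = 486: n = n₀ / (1 + (n₀−1)/N) = 146 / (1 + 145/486) = 146 / 1.2984 ≈ 112.45.
Rounding up, n = 113.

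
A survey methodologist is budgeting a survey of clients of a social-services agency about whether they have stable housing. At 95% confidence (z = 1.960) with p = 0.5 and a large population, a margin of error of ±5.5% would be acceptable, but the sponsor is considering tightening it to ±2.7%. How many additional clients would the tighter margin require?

1000

At ±5.5%: n = 1.960² × 0.2500 / 0.055² ≈ 317.49 → 318.
At ±2.7%: n = 1.960² × 0.2500 / 0.027² ≈ 1317.42 → 1318.
Additional respondents: 1318 − 318 = 1000.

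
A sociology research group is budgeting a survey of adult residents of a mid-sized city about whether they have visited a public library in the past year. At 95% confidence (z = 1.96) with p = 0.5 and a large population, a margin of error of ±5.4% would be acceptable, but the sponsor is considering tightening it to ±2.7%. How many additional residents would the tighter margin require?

988

At ±5.4%: n = 1.96² × 0.2500 / 0.054² ≈ 329.36 → 330.
At ±2.7%: n = 1.96² × 0.2500 / 0.027² ≈ 1317.42 → 1318.
Additional respondents: 1318 − 330 = 988.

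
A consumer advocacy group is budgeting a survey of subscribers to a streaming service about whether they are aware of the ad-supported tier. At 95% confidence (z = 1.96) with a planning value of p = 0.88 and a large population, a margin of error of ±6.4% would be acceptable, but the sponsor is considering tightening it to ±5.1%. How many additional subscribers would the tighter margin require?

56

At ±6.4%: n = 1.96² × 0.1056 / 0.064² ≈ 99.04 → 100.
At ±5.1%: n = 1.96² × 0.1056 / 0.051² ≈ 155.97 → 156.
Additional respondents: 156 − 100 = 56.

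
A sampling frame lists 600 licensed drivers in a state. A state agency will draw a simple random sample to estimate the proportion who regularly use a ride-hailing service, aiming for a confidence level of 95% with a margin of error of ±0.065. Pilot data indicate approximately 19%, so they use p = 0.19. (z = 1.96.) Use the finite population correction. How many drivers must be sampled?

114

Unadjusted: n₀ = 1.96² × 0.19 × 0.81 / 0.065² ≈ 139.93, so n₀ = 140.
Finite population correction with N = 600: n = n₀ / (1 + (n₀−1)/N) = 140 / (1 + 139/600) = 140 / 1.2317 ≈ 113.67.
Rounding up, n = 114.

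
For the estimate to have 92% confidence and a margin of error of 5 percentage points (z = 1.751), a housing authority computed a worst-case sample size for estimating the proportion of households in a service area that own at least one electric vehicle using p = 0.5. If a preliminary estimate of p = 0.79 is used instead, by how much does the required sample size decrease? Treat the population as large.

Conservative (p = 0.5): n = 1.751² × 0.25 / 0.050² ≈ 306.60 → 307.
Using p = 0.79: p(1−p) = 0.1659, so n = 1.751² × 0.1659 / 0.050² ≈ 203.46 → 204.
Reduction: 307 − 204 = 103.

103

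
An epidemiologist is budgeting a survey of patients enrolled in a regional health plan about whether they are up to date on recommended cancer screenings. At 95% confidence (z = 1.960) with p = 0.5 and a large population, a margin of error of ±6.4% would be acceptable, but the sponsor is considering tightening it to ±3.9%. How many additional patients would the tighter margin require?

397

At ±6.4%: n = 1.960² × 0.2500 / 0.064² ≈ 234.47 → 235.
At ±3.9%: n = 1.960² × 0.2500 / 0.039² ≈ 631.43 → 632.
Additional respondents: 632 − 235 = 397.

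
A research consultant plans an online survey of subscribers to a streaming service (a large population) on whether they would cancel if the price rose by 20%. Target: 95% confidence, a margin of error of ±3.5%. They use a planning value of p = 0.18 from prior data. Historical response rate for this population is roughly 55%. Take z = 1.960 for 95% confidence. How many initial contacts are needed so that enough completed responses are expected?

842

Completed interviews needed: n₀ = 1.960² × 0.1476 / 0.035² ≈ 462.87 → 463.
At a 55% response rate, contacts needed = 463 / 0.55 ≈ 841.82 → 842.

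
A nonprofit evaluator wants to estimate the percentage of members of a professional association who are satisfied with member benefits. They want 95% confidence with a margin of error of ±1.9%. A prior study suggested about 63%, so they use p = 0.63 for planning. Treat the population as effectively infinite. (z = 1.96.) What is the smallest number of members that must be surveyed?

2481

With p = 0.63, p(1−p) = 0.2331.
n = z²·p(1−p)/E² = 1.96² × 0.2331 / 0.019² = 3.8416 × 0.2331 / 0.000361 ≈ 2480.55.
Rounding up gives n = 2481.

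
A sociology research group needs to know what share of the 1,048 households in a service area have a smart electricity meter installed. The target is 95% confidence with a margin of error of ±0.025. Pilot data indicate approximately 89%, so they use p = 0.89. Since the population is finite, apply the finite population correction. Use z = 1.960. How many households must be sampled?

Unadjusted: n₀ = 1.960² × 0.89 × 0.11 / 0.025² ≈ 601.75, so n₀ = 602.
Finite population correction with N = 1,048: n = n₀ / (1 + (n₀−1)/N) = 602 / (1 + 601/1048) = 602 / 1.5735 ≈ 382.59.
Rounding up, n = 383.

383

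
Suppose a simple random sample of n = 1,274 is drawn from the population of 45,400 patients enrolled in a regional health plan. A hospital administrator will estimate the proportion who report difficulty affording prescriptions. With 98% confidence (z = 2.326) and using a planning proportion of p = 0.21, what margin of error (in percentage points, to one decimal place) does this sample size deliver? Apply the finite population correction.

2.6

Finite-population factor: (N−n)/(N−1) = (45400−1274)/(45400−1) = 0.9720.
SE(p̂) = √[p(1−p)/n · (N−n)/(N−1)] = √[0.1659/1274 × 0.9720] = 0.01125.
E = z × SE = 2.326 × 0.01125 = 0.02617 ≈ 2.6 percentage points.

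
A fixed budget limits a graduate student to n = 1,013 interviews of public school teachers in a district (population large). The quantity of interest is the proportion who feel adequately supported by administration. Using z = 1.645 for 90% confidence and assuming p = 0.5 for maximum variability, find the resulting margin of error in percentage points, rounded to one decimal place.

SE(p̂) = √[p(1−p)/n] = √[0.2500/1013] = 0.01571.
E = z × SE = 1.645 × 0.01571 = 0.02584, or 2.6 percentage points.

2.6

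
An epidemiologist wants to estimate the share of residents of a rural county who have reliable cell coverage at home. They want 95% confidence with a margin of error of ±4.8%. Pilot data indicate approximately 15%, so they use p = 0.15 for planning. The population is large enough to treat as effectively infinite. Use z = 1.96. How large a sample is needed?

213

With p = 0.15, p(1−p) = 0.1275.
n = z²·p(1−p)/E² = 1.96² × 0.1275 / 0.048² = 3.8416 × 0.1275 / 0.002304 ≈ 212.59.
Rounding up gives n = 213.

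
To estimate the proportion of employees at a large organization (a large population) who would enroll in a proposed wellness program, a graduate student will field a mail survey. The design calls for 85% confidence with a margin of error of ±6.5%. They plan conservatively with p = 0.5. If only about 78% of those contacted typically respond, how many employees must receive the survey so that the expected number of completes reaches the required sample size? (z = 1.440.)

158

Completed interviews needed: n₀ = 1.440² × 0.2500 / 0.065² ≈ 122.70 → 123.
At a 78% response rate, contacts needed = 123 / 0.78 ≈ 157.69 → 158.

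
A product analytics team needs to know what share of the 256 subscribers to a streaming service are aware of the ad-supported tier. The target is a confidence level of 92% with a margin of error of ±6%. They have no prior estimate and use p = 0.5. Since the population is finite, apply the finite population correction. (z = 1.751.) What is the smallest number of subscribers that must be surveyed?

117

Unadjusted: n₀ = 1.751² × 0.50 × 0.50 / 0.060² ≈ 212.92, so n₀ = 213.
Finite population correction with N = 256: n = n₀ / (1 + (n₀−1)/N) = 213 / (1 + 212/256) = 213 / 1.8281 ≈ 116.51.
Rounding up, n = 117.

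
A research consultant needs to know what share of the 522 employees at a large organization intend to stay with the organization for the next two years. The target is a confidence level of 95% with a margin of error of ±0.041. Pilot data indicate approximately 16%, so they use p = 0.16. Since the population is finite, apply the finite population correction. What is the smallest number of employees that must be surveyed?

194

For 95% confidence, z = 1.960.
Unadjusted: n₀ = 1.960² × 0.16 × 0.84 / 0.041² ≈ 307.15, so n₀ = 308.
Finite population correction with N = 522: n = n₀ / (1 + (n₀−1)/N) = 308 / (1 + 307/522) = 308 / 1.5881 ≈ 193.94.
Rounding up, n = 194.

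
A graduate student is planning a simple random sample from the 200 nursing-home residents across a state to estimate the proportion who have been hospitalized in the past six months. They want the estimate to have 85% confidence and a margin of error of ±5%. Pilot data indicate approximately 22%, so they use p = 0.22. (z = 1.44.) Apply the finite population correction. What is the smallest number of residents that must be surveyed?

Unadjusted: n₀ = 1.44² × 0.22 × 0.78 / 0.050² ≈ 142.33, so n₀ = 143.
Finite population correction with N = 200: n = n₀ / (1 + (n₀−1)/N) = 143 / (1 + 142/200) = 143 / 1.7100 ≈ 83.63.
Rounding up, n = 84.

84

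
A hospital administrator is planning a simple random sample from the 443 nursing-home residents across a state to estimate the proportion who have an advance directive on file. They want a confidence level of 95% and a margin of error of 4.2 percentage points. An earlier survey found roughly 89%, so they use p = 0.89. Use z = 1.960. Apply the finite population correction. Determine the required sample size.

Unadjusted: n₀ = 1.960² × 0.89 × 0.11 / 0.042² ≈ 213.20, so n₀ = 214.
Finite population correction with N = 443: n = n₀ / (1 + (n₀−1)/N) = 214 / (1 + 213/443) = 214 / 1.4808 ≈ 144.52.
Rounding up, n = 145.

145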